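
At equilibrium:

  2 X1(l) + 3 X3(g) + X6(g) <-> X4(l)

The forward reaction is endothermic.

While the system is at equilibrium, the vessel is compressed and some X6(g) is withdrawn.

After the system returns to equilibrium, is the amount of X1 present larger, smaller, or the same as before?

Gas moles: reactants 4, products 0 (Δn_gas = -4). Compression shifts the system toward the side with fewer moles of gas — to the right.
Removing X6 (g), a reactant, drives the reaction to the left.
The two effects oppose each other, so the net shift — and hence the change in X1 — cannot be determined from the given information.

cannot be determined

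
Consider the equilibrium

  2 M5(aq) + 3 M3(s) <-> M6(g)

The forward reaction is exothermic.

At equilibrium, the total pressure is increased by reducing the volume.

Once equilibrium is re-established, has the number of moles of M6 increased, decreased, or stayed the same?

Gas moles: reactants 0, products 1 (Δn_gas = +1). Compression shifts the system toward the side with fewer moles of gas — to the left.
The net shift is to the left. M6 is a product, so its amount decreases.

decreases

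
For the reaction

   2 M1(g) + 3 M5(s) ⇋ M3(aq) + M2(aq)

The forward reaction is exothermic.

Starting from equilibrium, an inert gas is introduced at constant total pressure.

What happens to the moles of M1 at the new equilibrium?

increases

Adding inert gas at constant total pressure expands the volume and lowers every reacting partial pressure. With Δn_gas = 0 − 2 = -2, Q moves away from K toward the side with fewer gas moles, so the system shifts toward the side with more gas moles — to the left.
The net shift is to the left. M1 is a reactant, so its amount increases.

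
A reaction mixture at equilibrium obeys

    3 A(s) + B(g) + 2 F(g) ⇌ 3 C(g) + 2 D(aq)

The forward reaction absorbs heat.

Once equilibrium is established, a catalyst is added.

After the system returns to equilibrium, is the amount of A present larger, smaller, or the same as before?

unchanged

A catalyst speeds both forward and reverse rates equally; it changes neither Q nor K — no shift from this change.
No net shift occurs, so the amount of A is unchanged.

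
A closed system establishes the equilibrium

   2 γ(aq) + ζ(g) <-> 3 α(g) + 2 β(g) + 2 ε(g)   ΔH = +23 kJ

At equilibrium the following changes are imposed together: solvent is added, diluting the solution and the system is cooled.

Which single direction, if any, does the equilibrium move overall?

Dilution lowers every aqueous concentration by the same factor. Δn_aq = 0 − 2 = -2, so the system shifts toward the side with more dissolved moles — to the left.
The forward reaction is endothermic. Lowering T favours the exothermic direction — shift to the left.
All effects act in the same direction — net shift to the left.

left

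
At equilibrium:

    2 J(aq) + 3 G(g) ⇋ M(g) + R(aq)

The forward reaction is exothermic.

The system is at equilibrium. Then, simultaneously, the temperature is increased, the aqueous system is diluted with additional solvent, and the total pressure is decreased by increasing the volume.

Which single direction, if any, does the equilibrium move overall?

The forward reaction is exothermic. Raising T favours the endothermic direction — shift to the left.
Dilution lowers every aqueous concentration by the same factor. Δn_aq = 1 − 2 = -1, so the system shifts toward the side with more dissolved moles — to the left.
Gas moles: reactants 3, products 1 (Δn_gas = -2). Expansion shifts the system toward the side with more moles of gas — to the left.
All effects act in the same direction — net shift to the left.

left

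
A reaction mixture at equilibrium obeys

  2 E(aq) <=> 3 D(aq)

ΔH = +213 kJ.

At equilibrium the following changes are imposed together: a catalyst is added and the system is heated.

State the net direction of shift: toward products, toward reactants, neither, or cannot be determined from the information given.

A catalyst speeds both forward and reverse rates equally; it changes neither Q nor K — no shift from this change.
The forward reaction is endothermic. Raising T favours the endothermic direction — shift to the right.
Only the nonzero effect(s) matter; the net shift is to the right.

right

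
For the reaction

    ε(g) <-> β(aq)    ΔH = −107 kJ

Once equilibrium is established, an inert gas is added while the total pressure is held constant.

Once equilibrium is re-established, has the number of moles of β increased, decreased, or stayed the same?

Adding inert gas at constant total pressure expands the volume and lowers every reacting partial pressure. With Δn_gas = 0 − 1 = -1, Q moves away from K toward the side with fewer gas moles, so the system shifts toward the side with more gas moles — to the left.
The net shift is to the left. β is a product, so its amount decreases.

decreases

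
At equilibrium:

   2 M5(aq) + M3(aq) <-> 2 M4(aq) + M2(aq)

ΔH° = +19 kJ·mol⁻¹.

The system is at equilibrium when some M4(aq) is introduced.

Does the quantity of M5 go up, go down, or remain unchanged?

Adding M4 (aq), a product, drives the reaction to the left.
The net shift is to the left. M5 is a reactant, so its amount increases.

increases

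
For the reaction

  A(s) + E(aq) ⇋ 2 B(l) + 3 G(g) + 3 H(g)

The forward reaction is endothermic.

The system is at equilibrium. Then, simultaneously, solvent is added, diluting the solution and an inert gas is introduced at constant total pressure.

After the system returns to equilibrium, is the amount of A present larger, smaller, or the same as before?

Dilution lowers every aqueous concentration by the same factor. Δn_aq = 0 − 1 = -1, so the system shifts toward the side with more dissolved moles — to the left.
Adding inert gas at constant total pressure expands the volume and lowers every reacting partial pressure. With Δn_gas = 6 − 0 = +6, Q moves away from K toward the side with fewer gas moles, so the system shifts toward the side with more gas moles — to the right.
The two effects oppose each other, so the net shift — and hence the change in A — cannot be determined from the given information.

cannot be determined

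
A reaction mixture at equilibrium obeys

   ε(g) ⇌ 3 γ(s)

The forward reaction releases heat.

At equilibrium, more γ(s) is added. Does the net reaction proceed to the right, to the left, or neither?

γ is a pure solid; its activity is 1 regardless of amount, so Q is unaffected — no shift from this change.

no shift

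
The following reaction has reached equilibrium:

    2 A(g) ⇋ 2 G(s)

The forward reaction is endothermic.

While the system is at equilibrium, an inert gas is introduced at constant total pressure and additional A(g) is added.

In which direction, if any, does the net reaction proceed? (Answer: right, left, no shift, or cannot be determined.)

cannot be determined

Adding inert gas at constant total pressure expands the volume and lowers every reacting partial pressure. With Δn_gas = 0 − 2 = -2, Q moves away from K toward the side with fewer gas moles, so the system shifts toward the side with more gas moles — to the left.
Adding A (g), a reactant, drives the reaction to the right.
The individual effects push in opposite directions; without quantitative information the net direction cannot be determined.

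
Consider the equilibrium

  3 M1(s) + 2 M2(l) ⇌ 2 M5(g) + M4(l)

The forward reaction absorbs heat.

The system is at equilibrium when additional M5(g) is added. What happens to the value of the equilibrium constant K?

The equilibrium constant depends only on temperature. This perturbation may move the position of equilibrium, but since T is unchanged, K itself is unchanged.

unchanged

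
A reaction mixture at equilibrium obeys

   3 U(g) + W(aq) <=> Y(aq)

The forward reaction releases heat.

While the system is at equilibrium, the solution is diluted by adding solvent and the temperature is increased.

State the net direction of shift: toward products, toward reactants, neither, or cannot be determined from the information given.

Dilution scales every aqueous concentration by the same factor. Δn_aq = 1 − 1 = 0, so Q is unchanged — no shift.
The forward reaction is exothermic. Raising T favours the endothermic direction — shift to the left.
Only the nonzero effect(s) matter; the net shift is to the left.

left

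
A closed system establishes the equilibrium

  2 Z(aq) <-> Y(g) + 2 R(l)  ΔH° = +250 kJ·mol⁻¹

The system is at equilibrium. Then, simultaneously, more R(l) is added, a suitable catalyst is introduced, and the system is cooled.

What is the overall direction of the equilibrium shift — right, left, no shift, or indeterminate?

R is a pure liquid; its activity is 1 regardless of amount, so Q is unaffected — no shift from this change.
A catalyst speeds both forward and reverse rates equally; it changes neither Q nor K — no shift from this change.
The forward reaction is endothermic. Lowering T favours the exothermic direction — shift to the left.
Only the nonzero effect(s) matter; the net shift is to the left.

left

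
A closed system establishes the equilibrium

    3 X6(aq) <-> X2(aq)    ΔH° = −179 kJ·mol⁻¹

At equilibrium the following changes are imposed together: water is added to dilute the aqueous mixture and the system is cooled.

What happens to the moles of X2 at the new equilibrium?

cannot be determined

Dilution lowers every aqueous concentration by the same factor. Δn_aq = 1 − 3 = -2, so the system shifts toward the side with more dissolved moles — to the left.
The forward reaction is exothermic. Lowering T favours the exothermic direction — shift to the right.
The two effects oppose each other, so the net shift — and hence the change in X2 — cannot be determined from the given information.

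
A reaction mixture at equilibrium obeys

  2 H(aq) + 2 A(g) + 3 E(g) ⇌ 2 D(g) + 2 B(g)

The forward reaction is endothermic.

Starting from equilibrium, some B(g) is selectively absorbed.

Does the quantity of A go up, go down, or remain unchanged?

Removing B (g), a product, drives the reaction to the right.
The net shift is to the right. A is a reactant, so its amount decreases.

decreases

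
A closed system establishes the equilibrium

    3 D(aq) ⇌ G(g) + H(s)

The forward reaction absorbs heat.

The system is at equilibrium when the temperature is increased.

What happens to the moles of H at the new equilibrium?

increases

The forward reaction is endothermic. Raising T favours the endothermic direction — shift to the right.
The net shift is to the right. H is a product, so its amount increases.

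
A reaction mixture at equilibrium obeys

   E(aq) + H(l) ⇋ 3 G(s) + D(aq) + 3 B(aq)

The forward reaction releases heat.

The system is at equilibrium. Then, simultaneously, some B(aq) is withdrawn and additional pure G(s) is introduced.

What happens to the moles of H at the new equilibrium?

Removing B (aq), a product, drives the reaction to the right.
G is a pure solid; its activity is 1 regardless of amount, so Q is unaffected — no shift from this change.
The net shift is to the right. H is a reactant, so its amount decreases.

decreases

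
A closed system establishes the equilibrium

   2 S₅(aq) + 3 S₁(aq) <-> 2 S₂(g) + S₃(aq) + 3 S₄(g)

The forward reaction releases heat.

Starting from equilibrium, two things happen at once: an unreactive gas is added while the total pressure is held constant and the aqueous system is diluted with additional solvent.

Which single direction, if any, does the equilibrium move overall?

Adding inert gas at constant total pressure expands the volume and lowers every reacting partial pressure. With Δn_gas = 5 − 0 = +5, Q moves away from K toward the side with fewer gas moles, so the system shifts toward the side with more gas moles — to the right.
Dilution lowers every aqueous concentration by the same factor. Δn_aq = 1 − 5 = -4, so the system shifts toward the side with more dissolved moles — to the left.
The individual effects push in opposite directions; without quantitative information the net direction cannot be determined.

cannot be determined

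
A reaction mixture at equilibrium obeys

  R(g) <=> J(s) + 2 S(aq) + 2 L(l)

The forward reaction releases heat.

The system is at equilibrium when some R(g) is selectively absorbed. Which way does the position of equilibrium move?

left

Removing R (g), a reactant, drives the reaction to the left.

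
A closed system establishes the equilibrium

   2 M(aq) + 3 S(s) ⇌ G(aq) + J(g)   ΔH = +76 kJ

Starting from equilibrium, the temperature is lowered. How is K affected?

K depends on temperature via the van 't Hoff relation. The forward reaction is endothermic, so lowering T decreases K.

decreases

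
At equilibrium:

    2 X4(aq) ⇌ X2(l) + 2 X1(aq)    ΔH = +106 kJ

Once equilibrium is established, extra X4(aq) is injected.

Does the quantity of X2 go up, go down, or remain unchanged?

increases

Adding X4 (aq), a reactant, drives the reaction to the right.
The net shift is to the right. X2 is a product, so its amount increases.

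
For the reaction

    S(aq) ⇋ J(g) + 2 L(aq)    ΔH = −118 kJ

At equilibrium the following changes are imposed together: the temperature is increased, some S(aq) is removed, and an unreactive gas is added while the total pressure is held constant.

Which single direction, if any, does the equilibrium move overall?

The forward reaction is exothermic. Raising T favours the endothermic direction — shift to the left.
Removing S (aq), a reactant, drives the reaction to the left.
Adding inert gas at constant total pressure expands the volume and lowers every reacting partial pressure. With Δn_gas = 1 − 0 = +1, Q moves away from K toward the side with fewer gas moles, so the system shifts toward the side with more gas moles — to the right.
The individual effects push in opposite directions; without quantitative information the net direction cannot be determined.

cannot be determined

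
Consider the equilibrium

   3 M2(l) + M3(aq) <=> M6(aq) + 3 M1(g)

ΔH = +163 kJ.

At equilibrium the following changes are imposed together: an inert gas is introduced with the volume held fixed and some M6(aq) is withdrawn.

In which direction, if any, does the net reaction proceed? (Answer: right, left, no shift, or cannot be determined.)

right

At constant volume, adding an inert gas leaves every reacting species' partial pressure unchanged, so Q is unchanged — no shift from this change.
Removing M6 (aq), a product, drives the reaction to the right.
Only the nonzero effect(s) matter; the net shift is to the right.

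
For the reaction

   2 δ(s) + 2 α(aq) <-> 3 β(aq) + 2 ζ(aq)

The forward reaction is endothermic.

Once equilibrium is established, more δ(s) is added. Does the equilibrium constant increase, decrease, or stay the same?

unchanged

The equilibrium constant depends only on temperature. This perturbation changes neither the position of equilibrium nor K.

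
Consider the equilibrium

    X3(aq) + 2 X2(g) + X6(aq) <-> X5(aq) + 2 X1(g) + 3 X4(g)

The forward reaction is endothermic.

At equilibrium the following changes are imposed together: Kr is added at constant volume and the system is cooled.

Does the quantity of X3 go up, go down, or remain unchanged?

increases

At constant volume, adding an inert gas leaves every reacting species' partial pressure unchanged, so Q is unchanged — no shift from this change.
The forward reaction is endothermic. Lowering T favours the exothermic direction — shift to the left.
The net shift is to the left. X3 is a reactant, so its amount increases.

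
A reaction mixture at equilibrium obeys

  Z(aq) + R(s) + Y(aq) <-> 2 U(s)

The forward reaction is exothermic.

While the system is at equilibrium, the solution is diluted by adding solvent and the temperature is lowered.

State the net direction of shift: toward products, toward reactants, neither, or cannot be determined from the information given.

Dilution lowers every aqueous concentration by the same factor. Δn_aq = 0 − 2 = -2, so the system shifts toward the side with more dissolved moles — to the left.
The forward reaction is exothermic. Lowering T favours the exothermic direction — shift to the right.
The individual effects push in opposite directions; without quantitative information the net direction cannot be determined.

cannot be determined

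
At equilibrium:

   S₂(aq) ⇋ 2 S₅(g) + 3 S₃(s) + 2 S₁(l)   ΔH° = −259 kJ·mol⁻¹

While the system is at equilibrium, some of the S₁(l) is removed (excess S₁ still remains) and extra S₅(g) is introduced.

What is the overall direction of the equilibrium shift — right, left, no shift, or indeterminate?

left

S₁ is a pure liquid; its activity is 1 regardless of amount, so Q is unaffected — no shift from this change.
Adding S₅ (g), a product, drives the reaction to the left.
Only the nonzero effect(s) matter; the net shift is to the left.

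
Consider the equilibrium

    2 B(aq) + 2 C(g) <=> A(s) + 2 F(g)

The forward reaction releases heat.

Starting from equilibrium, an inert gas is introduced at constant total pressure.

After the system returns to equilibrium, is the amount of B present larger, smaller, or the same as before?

unchanged

Adding inert gas at constant total pressure expands the volume, scaling every reacting partial pressure by the same factor. Δn_gas = 2 − 2 = 0, so Q is unchanged — no shift.
No net shift occurs, so the amount of B is unchanged.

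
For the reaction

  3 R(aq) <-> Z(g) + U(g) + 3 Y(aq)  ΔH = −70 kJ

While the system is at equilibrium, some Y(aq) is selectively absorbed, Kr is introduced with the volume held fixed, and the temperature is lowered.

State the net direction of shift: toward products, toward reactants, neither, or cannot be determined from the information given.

right

Removing Y (aq), a product, drives the reaction to the right.
At constant volume, adding an inert gas leaves every reacting species' partial pressure unchanged, so Q is unchanged — no shift from this change.
The forward reaction is exothermic. Lowering T favours the exothermic direction — shift to the right.
Only the nonzero effect(s) matter; the net shift is to the right.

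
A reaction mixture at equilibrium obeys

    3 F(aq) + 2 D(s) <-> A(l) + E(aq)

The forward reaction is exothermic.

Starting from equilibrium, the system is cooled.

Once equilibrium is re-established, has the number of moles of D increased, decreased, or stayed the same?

The forward reaction is exothermic. Lowering T favours the exothermic direction — shift to the right.
The net shift is to the right. D is a reactant, so its amount decreases.

decreases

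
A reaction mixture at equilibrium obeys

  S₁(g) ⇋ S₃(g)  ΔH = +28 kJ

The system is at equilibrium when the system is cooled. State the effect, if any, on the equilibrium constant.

K depends on temperature via the van 't Hoff relation. The forward reaction is endothermic, so lowering T decreases K.

decreases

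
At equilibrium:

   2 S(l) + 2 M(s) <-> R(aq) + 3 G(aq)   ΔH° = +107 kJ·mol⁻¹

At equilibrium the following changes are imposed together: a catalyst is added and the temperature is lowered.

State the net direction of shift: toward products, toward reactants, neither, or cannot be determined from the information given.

left

A catalyst speeds both forward and reverse rates equally; it changes neither Q nor K — no shift from this change.
The forward reaction is endothermic. Lowering T favours the exothermic direction — shift to the left.
Only the nonzero effect(s) matter; the net shift is to the left.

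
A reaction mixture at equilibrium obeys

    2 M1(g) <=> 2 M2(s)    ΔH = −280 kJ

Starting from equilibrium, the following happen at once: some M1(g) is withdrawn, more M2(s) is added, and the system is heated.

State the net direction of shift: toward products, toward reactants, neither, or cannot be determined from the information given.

left

Removing M1 (g), a reactant, drives the reaction to the left.
M2 is a pure solid; its activity is 1 regardless of amount, so Q is unaffected — no shift from this change.
The forward reaction is exothermic. Raising T favours the endothermic direction — shift to the left.
Only the nonzero effect(s) matter; the net shift is to the left.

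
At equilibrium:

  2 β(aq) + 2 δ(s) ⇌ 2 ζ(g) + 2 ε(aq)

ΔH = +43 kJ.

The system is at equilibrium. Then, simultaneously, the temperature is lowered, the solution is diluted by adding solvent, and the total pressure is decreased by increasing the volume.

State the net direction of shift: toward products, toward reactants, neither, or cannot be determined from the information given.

cannot be determined

The forward reaction is endothermic. Lowering T favours the exothermic direction — shift to the left.
Dilution scales every aqueous concentration by the same factor. Δn_aq = 2 − 2 = 0, so Q is unchanged — no shift.
Gas moles: reactants 0, products 2 (Δn_gas = +2). Expansion shifts the system toward the side with more moles of gas — to the right.
The individual effects push in opposite directions; without quantitative information the net direction cannot be determined.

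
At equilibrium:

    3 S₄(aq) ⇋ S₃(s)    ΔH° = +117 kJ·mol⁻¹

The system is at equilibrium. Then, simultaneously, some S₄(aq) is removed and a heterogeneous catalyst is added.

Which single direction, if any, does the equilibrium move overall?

Removing S₄ (aq), a reactant, drives the reaction to the left.
A catalyst speeds both forward and reverse rates equally; it changes neither Q nor K — no shift from this change.
Only the nonzero effect(s) matter; the net shift is to the left.

left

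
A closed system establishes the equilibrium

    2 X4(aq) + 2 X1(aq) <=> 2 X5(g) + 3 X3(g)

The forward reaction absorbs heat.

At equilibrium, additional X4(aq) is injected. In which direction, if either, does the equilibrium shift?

right

Adding X4 (aq), a reactant, drives the reaction to the right.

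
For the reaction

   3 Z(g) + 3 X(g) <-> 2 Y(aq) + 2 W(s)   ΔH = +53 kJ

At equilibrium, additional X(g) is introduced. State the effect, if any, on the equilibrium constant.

unchanged

The equilibrium constant depends only on temperature. This perturbation may move the position of equilibrium, but since T is unchanged, K itself is unchanged.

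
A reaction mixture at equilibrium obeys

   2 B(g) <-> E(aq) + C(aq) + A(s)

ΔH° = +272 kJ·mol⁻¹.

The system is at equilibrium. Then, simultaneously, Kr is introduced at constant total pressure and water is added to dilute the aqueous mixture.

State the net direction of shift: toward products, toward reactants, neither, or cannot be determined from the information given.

cannot be determined

Adding inert gas at constant total pressure expands the volume and lowers every reacting partial pressure. With Δn_gas = 0 − 2 = -2, Q moves away from K toward the side with fewer gas moles, so the system shifts toward the side with more gas moles — to the left.
Dilution lowers every aqueous concentration by the same factor. Δn_aq = 2 − 0 = +2, so the system shifts toward the side with more dissolved moles — to the right.
The individual effects push in opposite directions; without quantitative information the net direction cannot be determined.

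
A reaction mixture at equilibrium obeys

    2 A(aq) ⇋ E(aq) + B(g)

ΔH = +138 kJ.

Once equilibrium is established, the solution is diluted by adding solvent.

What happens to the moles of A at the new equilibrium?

increases

Dilution lowers every aqueous concentration by the same factor. Δn_aq = 1 − 2 = -1, so the system shifts toward the side with more dissolved moles — to the left.
The net shift is to the left. A is a reactant, so its amount increases.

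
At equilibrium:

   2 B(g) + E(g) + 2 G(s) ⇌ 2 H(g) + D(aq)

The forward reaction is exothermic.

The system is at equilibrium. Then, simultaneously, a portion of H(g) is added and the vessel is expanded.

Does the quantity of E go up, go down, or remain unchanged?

Adding H (g), a product, drives the reaction to the left.
Gas moles: reactants 3, products 2 (Δn_gas = -1). Expansion shifts the system toward the side with more moles of gas — to the left.
The net shift is to the left. E is a reactant, so its amount increases.

increases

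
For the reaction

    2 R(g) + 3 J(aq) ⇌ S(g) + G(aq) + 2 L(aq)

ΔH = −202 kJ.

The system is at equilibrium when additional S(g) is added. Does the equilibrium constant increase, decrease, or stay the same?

The equilibrium constant depends only on temperature. This perturbation may move the position of equilibrium, but since T is unchanged, K itself is unchanged.

unchanged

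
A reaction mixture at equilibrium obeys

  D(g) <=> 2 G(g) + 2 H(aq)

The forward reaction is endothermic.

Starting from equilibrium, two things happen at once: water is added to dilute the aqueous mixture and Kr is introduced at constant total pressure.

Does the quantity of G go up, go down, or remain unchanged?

Dilution lowers every aqueous concentration by the same factor. Δn_aq = 2 − 0 = +2, so the system shifts toward the side with more dissolved moles — to the right.
Adding inert gas at constant total pressure expands the volume and lowers every reacting partial pressure. With Δn_gas = 2 − 1 = +1, Q moves away from K toward the side with fewer gas moles, so the system shifts toward the side with more gas moles — to the right.
The net shift is to the right. G is a product, so its amount increases.

increases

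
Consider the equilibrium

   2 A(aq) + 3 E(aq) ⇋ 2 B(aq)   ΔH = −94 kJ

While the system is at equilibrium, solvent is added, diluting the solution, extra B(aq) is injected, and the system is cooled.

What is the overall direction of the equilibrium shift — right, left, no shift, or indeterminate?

cannot be determined

Dilution lowers every aqueous concentration by the same factor. Δn_aq = 2 − 5 = -3, so the system shifts toward the side with more dissolved moles — to the left.
Adding B (aq), a product, drives the reaction to the left.
The forward reaction is exothermic. Lowering T favours the exothermic direction — shift to the right.
The individual effects push in opposite directions; without quantitative information the net direction cannot be determined.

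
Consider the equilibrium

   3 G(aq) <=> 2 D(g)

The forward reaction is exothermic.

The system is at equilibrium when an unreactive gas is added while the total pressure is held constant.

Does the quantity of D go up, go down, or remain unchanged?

Adding inert gas at constant total pressure expands the volume and lowers every reacting partial pressure. With Δn_gas = 2 − 0 = +2, Q moves away from K toward the side with fewer gas moles, so the system shifts toward the side with more gas moles — to the right.
The net shift is to the right. D is a product, so its amount increases.

increases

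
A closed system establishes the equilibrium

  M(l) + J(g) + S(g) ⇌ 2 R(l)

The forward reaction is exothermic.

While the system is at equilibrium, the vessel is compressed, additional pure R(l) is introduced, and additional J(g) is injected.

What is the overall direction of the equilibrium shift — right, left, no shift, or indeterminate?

right

Gas moles: reactants 2, products 0 (Δn_gas = -2). Compression shifts the system toward the side with fewer moles of gas — to the right.
R is a pure liquid; its activity is 1 regardless of amount, so Q is unaffected — no shift from this change.
Adding J (g), a reactant, drives the reaction to the right.
Only the nonzero effect(s) matter; the net shift is to the right.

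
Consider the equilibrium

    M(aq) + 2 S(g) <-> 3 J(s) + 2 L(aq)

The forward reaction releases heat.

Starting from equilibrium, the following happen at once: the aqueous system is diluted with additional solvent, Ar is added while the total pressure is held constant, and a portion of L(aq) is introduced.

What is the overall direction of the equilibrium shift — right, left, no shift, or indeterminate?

cannot be determined

Dilution lowers every aqueous concentration by the same factor. Δn_aq = 2 − 1 = +1, so the system shifts toward the side with more dissolved moles — to the right.
Adding inert gas at constant total pressure expands the volume and lowers every reacting partial pressure. With Δn_gas = 0 − 2 = -2, Q moves away from K toward the side with fewer gas moles, so the system shifts toward the side with more gas moles — to the left.
Adding L (aq), a product, drives the reaction to the left.
The individual effects push in opposite directions; without quantitative information the net direction cannot be determined.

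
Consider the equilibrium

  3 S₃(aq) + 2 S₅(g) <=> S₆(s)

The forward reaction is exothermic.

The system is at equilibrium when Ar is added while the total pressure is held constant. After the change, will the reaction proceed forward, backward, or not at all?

Adding inert gas at constant total pressure expands the volume and lowers every reacting partial pressure. With Δn_gas = 0 − 2 = -2, Q moves away from K toward the side with fewer gas moles, so the system shifts toward the side with more gas moles — to the left.

left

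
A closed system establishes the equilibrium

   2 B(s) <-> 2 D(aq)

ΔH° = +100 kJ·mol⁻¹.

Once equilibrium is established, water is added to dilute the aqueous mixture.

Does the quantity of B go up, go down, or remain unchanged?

decreases

Dilution lowers every aqueous concentration by the same factor. Δn_aq = 2 − 0 = +2, so the system shifts toward the side with more dissolved moles — to the right.
The net shift is to the right. B is a reactant, so its amount decreases.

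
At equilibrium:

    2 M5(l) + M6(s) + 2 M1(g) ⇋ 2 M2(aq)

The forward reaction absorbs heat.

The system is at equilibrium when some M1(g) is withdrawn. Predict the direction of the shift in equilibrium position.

Removing M1 (g), a reactant, drives the reaction to the left.

left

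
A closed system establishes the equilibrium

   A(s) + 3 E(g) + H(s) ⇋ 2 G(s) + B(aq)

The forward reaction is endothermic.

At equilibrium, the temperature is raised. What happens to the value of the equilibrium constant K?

K depends on temperature via the van 't Hoff relation. The forward reaction is endothermic, so raising T increases K.

increases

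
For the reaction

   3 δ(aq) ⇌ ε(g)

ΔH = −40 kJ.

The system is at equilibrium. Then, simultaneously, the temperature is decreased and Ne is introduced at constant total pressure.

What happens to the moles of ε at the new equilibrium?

The forward reaction is exothermic. Lowering T favours the exothermic direction — shift to the right.
Adding inert gas at constant total pressure expands the volume and lowers every reacting partial pressure. With Δn_gas = 1 − 0 = +1, Q moves away from K toward the side with fewer gas moles, so the system shifts toward the side with more gas moles — to the right.
The net shift is to the right. ε is a product, so its amount increases.

increases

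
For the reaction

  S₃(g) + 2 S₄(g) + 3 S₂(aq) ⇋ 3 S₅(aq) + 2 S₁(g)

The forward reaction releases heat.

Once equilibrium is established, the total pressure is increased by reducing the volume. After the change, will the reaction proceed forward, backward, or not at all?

Gas moles: reactants 3, products 2 (Δn_gas = -1). Compression shifts the system toward the side with fewer moles of gas — to the right.

right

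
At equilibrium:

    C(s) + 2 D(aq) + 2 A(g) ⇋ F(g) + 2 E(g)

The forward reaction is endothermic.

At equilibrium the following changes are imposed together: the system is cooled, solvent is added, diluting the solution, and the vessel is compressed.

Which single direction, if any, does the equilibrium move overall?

left

The forward reaction is endothermic. Lowering T favours the exothermic direction — shift to the left.
Dilution lowers every aqueous concentration by the same factor. Δn_aq = 0 − 2 = -2, so the system shifts toward the side with more dissolved moles — to the left.
Gas moles: reactants 2, products 3 (Δn_gas = +1). Compression shifts the system toward the side with fewer moles of gas — to the left.
All effects act in the same direction — net shift to the left.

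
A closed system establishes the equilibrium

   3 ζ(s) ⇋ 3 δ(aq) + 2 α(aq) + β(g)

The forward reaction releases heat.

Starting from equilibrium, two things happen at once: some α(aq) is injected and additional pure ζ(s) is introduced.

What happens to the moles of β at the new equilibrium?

Adding α (aq), a product, drives the reaction to the left.
ζ is a pure solid; its activity is 1 regardless of amount, so Q is unaffected — no shift from this change.
The net shift is to the left. β is a product, so its amount decreases.

decreases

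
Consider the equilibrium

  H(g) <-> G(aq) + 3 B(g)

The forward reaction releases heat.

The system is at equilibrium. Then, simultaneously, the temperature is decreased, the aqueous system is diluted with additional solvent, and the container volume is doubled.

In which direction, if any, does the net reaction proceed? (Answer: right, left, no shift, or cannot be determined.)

The forward reaction is exothermic. Lowering T favours the exothermic direction — shift to the right.
Dilution lowers every aqueous concentration by the same factor. Δn_aq = 1 − 0 = +1, so the system shifts toward the side with more dissolved moles — to the right.
Gas moles: reactants 1, products 3 (Δn_gas = +2). Expansion shifts the system toward the side with more moles of gas — to the right.
All effects act in the same direction — net shift to the right.

right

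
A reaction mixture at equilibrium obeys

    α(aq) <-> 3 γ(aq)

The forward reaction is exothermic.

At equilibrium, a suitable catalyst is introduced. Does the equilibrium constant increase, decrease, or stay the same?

unchanged

The equilibrium constant depends only on temperature. This perturbation changes neither the position of equilibrium nor K.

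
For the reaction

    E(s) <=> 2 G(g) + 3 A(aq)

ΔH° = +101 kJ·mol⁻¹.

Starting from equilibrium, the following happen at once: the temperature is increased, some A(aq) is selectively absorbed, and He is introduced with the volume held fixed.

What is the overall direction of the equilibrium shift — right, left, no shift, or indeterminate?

right

The forward reaction is endothermic. Raising T favours the endothermic direction — shift to the right.
Removing A (aq), a product, drives the reaction to the right.
At constant volume, adding an inert gas leaves every reacting species' partial pressure unchanged, so Q is unchanged — no shift from this change.
Only the nonzero effect(s) matter; the net shift is to the right.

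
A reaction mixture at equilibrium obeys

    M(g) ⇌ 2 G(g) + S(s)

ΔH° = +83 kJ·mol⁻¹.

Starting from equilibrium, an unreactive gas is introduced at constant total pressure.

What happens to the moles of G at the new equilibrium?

increases

Adding inert gas at constant total pressure expands the volume and lowers every reacting partial pressure. With Δn_gas = 2 − 1 = +1, Q moves away from K toward the side with fewer gas moles, so the system shifts toward the side with more gas moles — to the right.
The net shift is to the right. G is a product, so its amount increases.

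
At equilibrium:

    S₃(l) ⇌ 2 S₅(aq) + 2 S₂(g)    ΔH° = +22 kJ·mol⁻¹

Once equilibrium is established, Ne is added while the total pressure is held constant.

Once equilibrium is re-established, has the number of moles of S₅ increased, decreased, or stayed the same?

increases

Adding inert gas at constant total pressure expands the volume and lowers every reacting partial pressure. With Δn_gas = 2 − 0 = +2, Q moves away from K toward the side with fewer gas moles, so the system shifts toward the side with more gas moles — to the right.
The net shift is to the right. S₅ is a product, so its amount increases.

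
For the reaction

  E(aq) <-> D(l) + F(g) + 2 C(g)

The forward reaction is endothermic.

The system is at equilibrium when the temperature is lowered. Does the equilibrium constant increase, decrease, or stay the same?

decreases

K depends on temperature via the van 't Hoff relation. The forward reaction is endothermic, so lowering T decreases K.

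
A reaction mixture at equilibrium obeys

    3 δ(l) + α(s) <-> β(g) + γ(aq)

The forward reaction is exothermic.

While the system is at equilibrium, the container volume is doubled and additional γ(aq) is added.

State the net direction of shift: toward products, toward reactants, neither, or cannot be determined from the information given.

Gas moles: reactants 0, products 1 (Δn_gas = +1). Expansion shifts the system toward the side with more moles of gas — to the right.
Adding γ (aq), a product, drives the reaction to the left.
The individual effects push in opposite directions; without quantitative information the net direction cannot be determined.

cannot be determined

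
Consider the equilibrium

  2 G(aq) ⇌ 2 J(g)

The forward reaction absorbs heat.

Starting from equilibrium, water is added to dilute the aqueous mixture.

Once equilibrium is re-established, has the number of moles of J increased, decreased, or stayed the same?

Dilution lowers every aqueous concentration by the same factor. Δn_aq = 0 − 2 = -2, so the system shifts toward the side with more dissolved moles — to the left.
The net shift is to the left. J is a product, so its amount decreases.

decreases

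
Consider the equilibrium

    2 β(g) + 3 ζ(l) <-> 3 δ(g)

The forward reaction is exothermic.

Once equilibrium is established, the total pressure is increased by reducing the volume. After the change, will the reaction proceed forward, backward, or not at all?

Gas moles: reactants 2, products 3 (Δn_gas = +1). Compression shifts the system toward the side with fewer moles of gas — to the left.

left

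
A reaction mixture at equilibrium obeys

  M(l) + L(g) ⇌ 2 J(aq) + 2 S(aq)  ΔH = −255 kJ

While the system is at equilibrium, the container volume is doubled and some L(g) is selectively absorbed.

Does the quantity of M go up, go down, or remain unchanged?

increases

Gas moles: reactants 1, products 0 (Δn_gas = -1). Expansion shifts the system toward the side with more moles of gas — to the left.
Removing L (g), a reactant, drives the reaction to the left.
The net shift is to the left. M is a reactant, so its amount increases.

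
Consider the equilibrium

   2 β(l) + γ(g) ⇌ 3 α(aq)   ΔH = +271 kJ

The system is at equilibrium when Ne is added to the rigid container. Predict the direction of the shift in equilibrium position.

no shift

At constant volume, adding an inert gas leaves every reacting species' partial pressure unchanged, so Q is unchanged — no shift from this change.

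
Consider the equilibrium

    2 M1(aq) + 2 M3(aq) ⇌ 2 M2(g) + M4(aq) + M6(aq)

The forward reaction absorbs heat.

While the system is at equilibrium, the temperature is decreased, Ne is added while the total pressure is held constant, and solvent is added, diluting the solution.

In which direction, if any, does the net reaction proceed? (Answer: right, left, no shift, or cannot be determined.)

cannot be determined

The forward reaction is endothermic. Lowering T favours the exothermic direction — shift to the left.
Adding inert gas at constant total pressure expands the volume and lowers every reacting partial pressure. With Δn_gas = 2 − 0 = +2, Q moves away from K toward the side with fewer gas moles, so the system shifts toward the side with more gas moles — to the right.
Dilution lowers every aqueous concentration by the same factor. Δn_aq = 2 − 4 = -2, so the system shifts toward the side with more dissolved moles — to the left.
The individual effects push in opposite directions; without quantitative information the net direction cannot be determined.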